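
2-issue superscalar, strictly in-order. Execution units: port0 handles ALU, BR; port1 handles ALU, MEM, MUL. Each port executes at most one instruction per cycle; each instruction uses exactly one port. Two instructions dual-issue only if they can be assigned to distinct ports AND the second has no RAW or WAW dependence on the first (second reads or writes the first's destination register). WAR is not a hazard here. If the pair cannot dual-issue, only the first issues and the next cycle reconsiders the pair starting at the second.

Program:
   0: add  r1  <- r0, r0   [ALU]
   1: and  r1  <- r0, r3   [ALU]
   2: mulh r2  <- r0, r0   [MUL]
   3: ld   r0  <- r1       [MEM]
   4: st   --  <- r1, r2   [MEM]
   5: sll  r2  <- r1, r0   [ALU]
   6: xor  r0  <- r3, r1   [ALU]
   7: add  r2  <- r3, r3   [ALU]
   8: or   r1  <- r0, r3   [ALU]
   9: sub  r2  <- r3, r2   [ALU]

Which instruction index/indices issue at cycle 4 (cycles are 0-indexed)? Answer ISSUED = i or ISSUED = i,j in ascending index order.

ISSUED = 6,7

#0 head=0: add.ALU i0 WAW r1
#1 head=1: and.ALU;mulh.MUL i1/i2 pair
#2 head=3: ld.MEM i3 no-port MEM/MEM
#3 head=4: st.MEM;sll.ALU i4/i5 pair
#4 head=6: xor.ALU;add.ALU i6/i7 pair
#5 head=8: or.ALU;sub.ALU i8/i9 pair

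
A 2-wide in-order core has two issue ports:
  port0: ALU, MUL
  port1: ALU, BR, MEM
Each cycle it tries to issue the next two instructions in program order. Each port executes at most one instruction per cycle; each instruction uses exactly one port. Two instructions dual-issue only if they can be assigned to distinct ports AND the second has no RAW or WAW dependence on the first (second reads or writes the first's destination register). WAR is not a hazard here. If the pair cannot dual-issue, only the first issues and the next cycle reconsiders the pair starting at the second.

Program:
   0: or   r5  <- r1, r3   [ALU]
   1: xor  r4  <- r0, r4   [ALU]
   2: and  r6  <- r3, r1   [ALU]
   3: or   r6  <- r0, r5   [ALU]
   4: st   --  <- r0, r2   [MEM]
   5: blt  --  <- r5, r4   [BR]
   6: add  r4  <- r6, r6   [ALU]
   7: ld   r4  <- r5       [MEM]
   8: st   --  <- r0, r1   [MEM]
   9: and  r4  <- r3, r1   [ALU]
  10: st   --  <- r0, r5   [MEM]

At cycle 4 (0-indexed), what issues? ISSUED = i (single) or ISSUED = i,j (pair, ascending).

ISSUED = 7

[0] i0&i1  or xor  -- 2-wide
[1] i2  and  -- WAW r6
[2] i3&i4  or st  -- 2-wide
[3] i5&i6  blt add  -- 2-wide
[4] i7  ld  -- no-port MEM/MEM
[5] i8&i9  st and  -- 2-wide
[6] i10  st  -- tail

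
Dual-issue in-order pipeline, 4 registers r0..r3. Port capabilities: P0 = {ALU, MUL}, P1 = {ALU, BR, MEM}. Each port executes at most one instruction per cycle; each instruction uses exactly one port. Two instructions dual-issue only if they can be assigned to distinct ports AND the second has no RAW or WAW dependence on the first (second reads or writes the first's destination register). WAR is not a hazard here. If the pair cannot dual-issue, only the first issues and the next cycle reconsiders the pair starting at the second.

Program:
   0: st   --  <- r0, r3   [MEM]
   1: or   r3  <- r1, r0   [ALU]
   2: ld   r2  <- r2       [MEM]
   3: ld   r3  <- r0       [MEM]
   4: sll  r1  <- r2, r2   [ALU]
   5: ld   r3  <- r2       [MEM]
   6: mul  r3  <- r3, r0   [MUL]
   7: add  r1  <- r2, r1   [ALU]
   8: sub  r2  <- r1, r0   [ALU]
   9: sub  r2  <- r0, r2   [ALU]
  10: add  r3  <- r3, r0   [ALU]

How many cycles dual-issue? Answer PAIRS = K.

PAIRS = 4

#0 head=0: st.MEM;or.ALU i0,i1 pair
#1 head=2: ld.MEM i2 no-port MEM/MEM
#2 head=3: ld.MEM;sll.ALU i3,i4 pair
#3 head=5: ld.MEM i5 RAW+WAW r3
#4 head=6: mul.MUL;add.ALU i6,i7 pair
#5 head=8: sub.ALU i8 RAW+WAW r2
#6 head=9: sub.ALU;add.ALU i9,i10 pair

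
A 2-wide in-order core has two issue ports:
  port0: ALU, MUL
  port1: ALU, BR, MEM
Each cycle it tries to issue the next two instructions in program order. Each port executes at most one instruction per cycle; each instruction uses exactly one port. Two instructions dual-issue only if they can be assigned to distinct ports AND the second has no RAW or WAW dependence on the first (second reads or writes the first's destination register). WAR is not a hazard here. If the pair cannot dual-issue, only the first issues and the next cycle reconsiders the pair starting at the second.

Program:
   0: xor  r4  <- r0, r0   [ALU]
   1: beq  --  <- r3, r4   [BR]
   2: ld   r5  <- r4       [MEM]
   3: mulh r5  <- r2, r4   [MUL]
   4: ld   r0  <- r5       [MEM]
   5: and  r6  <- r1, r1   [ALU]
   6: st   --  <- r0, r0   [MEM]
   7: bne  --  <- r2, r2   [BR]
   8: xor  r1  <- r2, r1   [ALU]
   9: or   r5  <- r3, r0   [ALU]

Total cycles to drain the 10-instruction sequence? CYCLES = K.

CYCLES = 8

[0] i0  xor  -- RAW r4
[1] i1  beq  -- no-port BR/MEM
[2] i2  ld  -- WAW r5
[3] i3  mulh  -- RAW r5
[4] i4,i5  ld and  -- dual
[5] i6  st  -- no-port MEM/BR
[6] i7,i8  bne xor  -- dual
[7] i9  or  -- tail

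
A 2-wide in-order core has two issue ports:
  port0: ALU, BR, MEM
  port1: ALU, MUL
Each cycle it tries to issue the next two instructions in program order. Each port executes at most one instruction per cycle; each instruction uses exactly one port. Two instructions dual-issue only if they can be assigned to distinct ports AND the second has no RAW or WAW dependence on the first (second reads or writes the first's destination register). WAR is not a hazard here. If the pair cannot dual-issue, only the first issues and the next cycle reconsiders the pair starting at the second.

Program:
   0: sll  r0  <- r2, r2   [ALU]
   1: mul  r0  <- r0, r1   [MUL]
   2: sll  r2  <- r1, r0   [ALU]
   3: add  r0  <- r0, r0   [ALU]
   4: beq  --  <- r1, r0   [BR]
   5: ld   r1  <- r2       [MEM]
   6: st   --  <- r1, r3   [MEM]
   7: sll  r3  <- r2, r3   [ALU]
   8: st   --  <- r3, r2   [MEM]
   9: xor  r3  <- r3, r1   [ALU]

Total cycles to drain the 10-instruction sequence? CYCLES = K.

CYCLES = 7

  cy0 -> i0 (sll) RAW+WAW r0
  cy1 -> i1 (mul) RAW r0
  cy2 -> i2/i3 (sll/add) dual
  cy3 -> i4 (beq) no-port BR/MEM
  cy4 -> i5 (ld) no-port MEM/MEM
  cy5 -> i6/i7 (st/sll) dual
  cy6 -> i8/i9 (st/xor) dual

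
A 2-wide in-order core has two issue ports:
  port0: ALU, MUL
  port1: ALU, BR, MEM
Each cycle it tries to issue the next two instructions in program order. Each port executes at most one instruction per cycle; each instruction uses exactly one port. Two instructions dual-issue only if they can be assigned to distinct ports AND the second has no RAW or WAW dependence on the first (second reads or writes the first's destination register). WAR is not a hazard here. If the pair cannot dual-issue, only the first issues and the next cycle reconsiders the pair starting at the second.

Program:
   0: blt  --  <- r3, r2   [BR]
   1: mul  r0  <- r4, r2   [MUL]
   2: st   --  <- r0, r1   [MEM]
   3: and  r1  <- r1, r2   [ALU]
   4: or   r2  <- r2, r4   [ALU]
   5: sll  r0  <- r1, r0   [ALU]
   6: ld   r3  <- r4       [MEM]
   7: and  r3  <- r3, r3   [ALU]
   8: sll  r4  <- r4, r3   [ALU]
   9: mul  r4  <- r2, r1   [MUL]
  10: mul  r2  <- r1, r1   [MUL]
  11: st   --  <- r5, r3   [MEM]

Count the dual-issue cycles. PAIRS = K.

0. blt/mul @i0&i1  | 2-wide
1. st/and @i2&i3  | 2-wide
2. or/sll @i4&i5  | 2-wide
3. ld @i6  | RAW+WAW r3
4. and @i7  | RAW r3
5. sll @i8  | WAW r4
6. mul @i9  | no-port MUL/MUL
7. mul/st @i10&i11  | 2-wide

PAIRS = 4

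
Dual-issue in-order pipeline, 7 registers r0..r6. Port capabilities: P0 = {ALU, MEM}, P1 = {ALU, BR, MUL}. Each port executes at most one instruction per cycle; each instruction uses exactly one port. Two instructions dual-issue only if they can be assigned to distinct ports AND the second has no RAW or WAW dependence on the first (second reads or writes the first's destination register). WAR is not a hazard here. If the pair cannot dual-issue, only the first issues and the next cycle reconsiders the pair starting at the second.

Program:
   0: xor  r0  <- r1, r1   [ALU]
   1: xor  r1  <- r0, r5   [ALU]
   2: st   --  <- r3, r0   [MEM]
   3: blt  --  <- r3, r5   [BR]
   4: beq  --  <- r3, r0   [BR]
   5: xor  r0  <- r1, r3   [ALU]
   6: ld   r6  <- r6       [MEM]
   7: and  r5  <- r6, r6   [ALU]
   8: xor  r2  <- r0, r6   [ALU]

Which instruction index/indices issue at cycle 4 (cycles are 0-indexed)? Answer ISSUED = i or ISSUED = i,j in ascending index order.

ISSUED = 6

#0 head=0: xor i0 RAW r0
#1 head=1: xor;st i1&i2 dual
#2 head=3: blt i3 no-port BR/BR
#3 head=4: beq;xor i4&i5 dual
#4 head=6: ld i6 RAW r6
#5 head=7: and;xor i7&i8 dual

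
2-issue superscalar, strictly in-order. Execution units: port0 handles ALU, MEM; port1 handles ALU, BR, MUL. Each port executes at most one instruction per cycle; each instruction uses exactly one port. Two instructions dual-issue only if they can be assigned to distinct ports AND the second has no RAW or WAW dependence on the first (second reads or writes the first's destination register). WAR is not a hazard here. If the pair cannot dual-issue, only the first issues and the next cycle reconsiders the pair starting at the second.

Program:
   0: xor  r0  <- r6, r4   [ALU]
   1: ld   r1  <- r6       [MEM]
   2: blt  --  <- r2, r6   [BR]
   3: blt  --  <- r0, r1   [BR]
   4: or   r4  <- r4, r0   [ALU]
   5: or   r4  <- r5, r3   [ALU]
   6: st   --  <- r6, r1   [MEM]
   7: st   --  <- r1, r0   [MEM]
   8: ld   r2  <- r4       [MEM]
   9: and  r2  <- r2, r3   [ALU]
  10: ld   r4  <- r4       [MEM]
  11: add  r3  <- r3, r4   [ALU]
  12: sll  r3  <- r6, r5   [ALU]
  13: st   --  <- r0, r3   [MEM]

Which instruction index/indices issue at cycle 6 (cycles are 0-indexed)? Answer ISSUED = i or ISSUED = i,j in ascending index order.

[0] i0/i1  xor ld  -- pair
[1] i2  blt  -- no-port BR/BR
[2] i3/i4  blt or  -- pair
[3] i5/i6  or st  -- pair
[4] i7  st  -- no-port MEM/MEM
[5] i8  ld  -- RAW+WAW r2
[6] i9/i10  and ld  -- pair
[7] i11  add  -- WAW r3
[8] i12  sll  -- RAW r3
[9] i13  st  -- tail

ISSUED = 9,10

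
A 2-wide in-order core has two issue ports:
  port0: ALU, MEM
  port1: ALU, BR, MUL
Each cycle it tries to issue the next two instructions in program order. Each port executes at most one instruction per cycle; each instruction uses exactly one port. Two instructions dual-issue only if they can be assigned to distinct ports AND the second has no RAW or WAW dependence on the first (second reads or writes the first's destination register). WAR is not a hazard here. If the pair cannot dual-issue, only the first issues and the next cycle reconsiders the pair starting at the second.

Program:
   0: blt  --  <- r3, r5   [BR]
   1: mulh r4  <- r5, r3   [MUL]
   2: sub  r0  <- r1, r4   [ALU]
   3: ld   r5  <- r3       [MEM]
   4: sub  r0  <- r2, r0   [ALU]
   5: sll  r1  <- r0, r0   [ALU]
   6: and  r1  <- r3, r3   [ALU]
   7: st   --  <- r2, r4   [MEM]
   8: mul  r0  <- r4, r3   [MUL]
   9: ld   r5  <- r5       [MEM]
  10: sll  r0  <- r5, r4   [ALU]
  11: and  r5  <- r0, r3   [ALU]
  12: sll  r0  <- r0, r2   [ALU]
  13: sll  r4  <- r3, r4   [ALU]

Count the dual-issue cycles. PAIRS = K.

PAIRS = 4

  cy0 -> i0 (blt.BR) no-port BR/MUL
  cy1 -> i1 (mulh.MUL) RAW r4
  cy2 -> i2/i3 (sub.ALU+ld.MEM) 2-wide
  cy3 -> i4 (sub.ALU) RAW r0
  cy4 -> i5 (sll.ALU) WAW r1
  cy5 -> i6/i7 (and.ALU+st.MEM) 2-wide
  cy6 -> i8/i9 (mul.MUL+ld.MEM) 2-wide
  cy7 -> i10 (sll.ALU) RAW r0
  cy8 -> i11/i12 (and.ALU+sll.ALU) 2-wide
  cy9 -> i13 (sll.ALU) tail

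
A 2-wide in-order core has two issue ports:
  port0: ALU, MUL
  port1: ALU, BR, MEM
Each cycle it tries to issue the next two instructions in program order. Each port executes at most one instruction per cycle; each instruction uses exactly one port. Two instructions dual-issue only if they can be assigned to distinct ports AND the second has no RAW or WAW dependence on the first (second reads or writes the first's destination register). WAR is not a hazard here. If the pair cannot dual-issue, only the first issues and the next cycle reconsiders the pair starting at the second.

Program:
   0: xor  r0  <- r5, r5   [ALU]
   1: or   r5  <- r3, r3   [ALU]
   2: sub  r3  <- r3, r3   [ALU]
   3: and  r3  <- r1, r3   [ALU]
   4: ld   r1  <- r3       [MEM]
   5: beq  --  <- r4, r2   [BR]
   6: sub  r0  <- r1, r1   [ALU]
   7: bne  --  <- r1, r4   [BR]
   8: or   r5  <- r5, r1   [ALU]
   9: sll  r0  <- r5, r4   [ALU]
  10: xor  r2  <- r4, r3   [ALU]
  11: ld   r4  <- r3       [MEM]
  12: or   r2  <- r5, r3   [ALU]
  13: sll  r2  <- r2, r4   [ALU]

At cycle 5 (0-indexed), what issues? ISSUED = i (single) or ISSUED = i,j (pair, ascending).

ISSUED = 7,8

0. xor.ALU or.ALU @i0+i1  | dual
1. sub.ALU @i2  | RAW+WAW r3
2. and.ALU @i3  | RAW r3
3. ld.MEM @i4  | no-port MEM/BR
4. beq.BR sub.ALU @i5+i6  | dual
5. bne.BR or.ALU @i7+i8  | dual
6. sll.ALU xor.ALU @i9+i10  | dual
7. ld.MEM or.ALU @i11+i12  | dual
8. sll.ALU @i13  | tail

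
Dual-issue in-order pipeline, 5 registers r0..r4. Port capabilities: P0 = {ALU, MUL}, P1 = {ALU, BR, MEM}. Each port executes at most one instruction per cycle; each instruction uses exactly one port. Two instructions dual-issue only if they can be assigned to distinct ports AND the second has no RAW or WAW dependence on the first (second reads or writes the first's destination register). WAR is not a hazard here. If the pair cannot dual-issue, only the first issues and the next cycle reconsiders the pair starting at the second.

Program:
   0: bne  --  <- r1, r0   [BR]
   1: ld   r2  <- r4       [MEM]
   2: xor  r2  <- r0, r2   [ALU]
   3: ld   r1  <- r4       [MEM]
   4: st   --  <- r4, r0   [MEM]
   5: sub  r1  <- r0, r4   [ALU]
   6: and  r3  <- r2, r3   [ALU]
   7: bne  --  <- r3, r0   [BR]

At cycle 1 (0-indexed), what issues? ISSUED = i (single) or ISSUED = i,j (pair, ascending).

0. bne @i0  | no-port BR/MEM
1. ld @i1  | RAW+WAW r2
2. xor+ld @i2,i3  | pair
3. st+sub @i4,i5  | pair
4. and @i6  | RAW r3
5. bne @i7  | tail

ISSUED = 1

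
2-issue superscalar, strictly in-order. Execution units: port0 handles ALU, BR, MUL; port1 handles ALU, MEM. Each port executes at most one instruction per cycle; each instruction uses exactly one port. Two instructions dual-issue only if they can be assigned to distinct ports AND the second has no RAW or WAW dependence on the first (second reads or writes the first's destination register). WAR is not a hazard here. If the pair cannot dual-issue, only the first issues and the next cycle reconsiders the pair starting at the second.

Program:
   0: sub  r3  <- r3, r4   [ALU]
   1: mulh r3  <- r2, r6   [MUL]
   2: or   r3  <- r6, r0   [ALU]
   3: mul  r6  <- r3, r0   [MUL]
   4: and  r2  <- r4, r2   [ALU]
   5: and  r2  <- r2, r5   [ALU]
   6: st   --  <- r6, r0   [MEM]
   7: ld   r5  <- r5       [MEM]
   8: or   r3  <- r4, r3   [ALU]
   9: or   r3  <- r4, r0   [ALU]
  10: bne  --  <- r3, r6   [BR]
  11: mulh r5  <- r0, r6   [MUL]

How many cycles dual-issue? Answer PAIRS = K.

t=0 i0:sub ; WAW r3
t=1 i1:mulh ; WAW r3
t=2 i2:or ; RAW r3
t=3 i3&i4:mul;and ; dual
t=4 i5&i6:and;st ; dual
t=5 i7&i8:ld;or ; dual
t=6 i9:or ; RAW r3
t=7 i10:bne ; no-port BR/MUL
t=8 i11:mulh ; tail

PAIRS = 3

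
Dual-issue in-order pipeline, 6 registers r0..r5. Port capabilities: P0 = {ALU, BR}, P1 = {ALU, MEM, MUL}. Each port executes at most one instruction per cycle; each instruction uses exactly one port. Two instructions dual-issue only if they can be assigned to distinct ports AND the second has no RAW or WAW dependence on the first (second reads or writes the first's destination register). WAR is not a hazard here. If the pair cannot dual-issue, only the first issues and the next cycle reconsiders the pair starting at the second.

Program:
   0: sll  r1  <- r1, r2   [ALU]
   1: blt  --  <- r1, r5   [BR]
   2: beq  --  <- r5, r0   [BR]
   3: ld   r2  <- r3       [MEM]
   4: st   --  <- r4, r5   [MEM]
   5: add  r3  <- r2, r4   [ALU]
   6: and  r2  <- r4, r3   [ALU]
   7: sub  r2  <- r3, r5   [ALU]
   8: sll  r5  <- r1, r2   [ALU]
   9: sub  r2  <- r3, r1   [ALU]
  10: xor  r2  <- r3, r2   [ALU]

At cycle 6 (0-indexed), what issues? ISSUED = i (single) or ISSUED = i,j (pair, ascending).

0. sll @i0  | RAW r1
1. blt @i1  | no-port BR/BR
2. beq ld @i2/i3  | 2-wide
3. st add @i4/i5  | 2-wide
4. and @i6  | WAW r2
5. sub @i7  | RAW r2
6. sll sub @i8/i9  | 2-wide
7. xor @i10  | tail

ISSUED = 8,9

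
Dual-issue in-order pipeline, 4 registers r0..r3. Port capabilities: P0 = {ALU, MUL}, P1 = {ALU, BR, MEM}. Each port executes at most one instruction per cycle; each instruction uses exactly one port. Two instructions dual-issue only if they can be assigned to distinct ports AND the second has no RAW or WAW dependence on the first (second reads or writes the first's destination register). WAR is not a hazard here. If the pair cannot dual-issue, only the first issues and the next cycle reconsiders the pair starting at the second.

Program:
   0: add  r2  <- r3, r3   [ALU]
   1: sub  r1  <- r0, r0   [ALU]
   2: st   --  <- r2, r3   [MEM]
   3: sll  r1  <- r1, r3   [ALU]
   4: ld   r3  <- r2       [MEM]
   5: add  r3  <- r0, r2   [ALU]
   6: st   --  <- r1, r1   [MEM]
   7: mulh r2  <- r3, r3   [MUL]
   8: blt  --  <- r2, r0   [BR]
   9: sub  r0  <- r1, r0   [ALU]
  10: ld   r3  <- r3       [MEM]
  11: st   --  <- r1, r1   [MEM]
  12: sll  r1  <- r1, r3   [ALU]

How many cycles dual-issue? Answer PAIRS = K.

0. add;sub @i0&i1  | dual
1. st;sll @i2&i3  | dual
2. ld @i4  | WAW r3
3. add;st @i5&i6  | dual
4. mulh @i7  | RAW r2
5. blt;sub @i8&i9  | dual
6. ld @i10  | no-port MEM/MEM
7. st;sll @i11&i12  | dual

PAIRS = 5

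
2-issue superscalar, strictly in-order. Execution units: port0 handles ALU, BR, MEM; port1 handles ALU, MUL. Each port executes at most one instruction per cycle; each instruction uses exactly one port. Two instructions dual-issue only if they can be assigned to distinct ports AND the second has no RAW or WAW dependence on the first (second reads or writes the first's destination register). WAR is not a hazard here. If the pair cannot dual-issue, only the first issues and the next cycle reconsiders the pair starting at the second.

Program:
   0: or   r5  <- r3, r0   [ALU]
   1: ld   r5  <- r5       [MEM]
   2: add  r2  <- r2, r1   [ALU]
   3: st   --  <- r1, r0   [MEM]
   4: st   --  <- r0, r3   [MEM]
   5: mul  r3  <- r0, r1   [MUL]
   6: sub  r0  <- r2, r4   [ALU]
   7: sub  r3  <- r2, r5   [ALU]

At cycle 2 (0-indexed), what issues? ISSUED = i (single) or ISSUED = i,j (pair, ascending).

t=0 i0:or ; RAW+WAW r5
t=1 i1,i2:ld+add ; pair
t=2 i3:st ; no-port MEM/MEM
t=3 i4,i5:st+mul ; pair
t=4 i6,i7:sub+sub ; pair

ISSUED = 3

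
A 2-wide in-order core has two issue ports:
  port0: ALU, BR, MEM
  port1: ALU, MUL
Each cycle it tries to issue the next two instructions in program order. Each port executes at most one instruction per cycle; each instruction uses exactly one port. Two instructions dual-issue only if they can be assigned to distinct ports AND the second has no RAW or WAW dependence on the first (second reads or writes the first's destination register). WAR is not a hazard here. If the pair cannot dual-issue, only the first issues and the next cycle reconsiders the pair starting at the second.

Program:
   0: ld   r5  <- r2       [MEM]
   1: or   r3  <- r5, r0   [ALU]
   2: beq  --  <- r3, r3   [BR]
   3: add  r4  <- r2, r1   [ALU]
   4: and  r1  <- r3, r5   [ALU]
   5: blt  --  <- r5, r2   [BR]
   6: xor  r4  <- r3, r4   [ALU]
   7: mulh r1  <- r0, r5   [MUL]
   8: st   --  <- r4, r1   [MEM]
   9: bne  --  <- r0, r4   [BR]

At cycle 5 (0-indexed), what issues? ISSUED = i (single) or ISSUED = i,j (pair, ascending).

[0] i0  ld.MEM  -- RAW r5
[1] i1  or.ALU  -- RAW r3
[2] i2,i3  beq.BR/add.ALU  -- dual
[3] i4,i5  and.ALU/blt.BR  -- dual
[4] i6,i7  xor.ALU/mulh.MUL  -- dual
[5] i8  st.MEM  -- no-port MEM/BR
[6] i9  bne.BR  -- tail

ISSUED = 8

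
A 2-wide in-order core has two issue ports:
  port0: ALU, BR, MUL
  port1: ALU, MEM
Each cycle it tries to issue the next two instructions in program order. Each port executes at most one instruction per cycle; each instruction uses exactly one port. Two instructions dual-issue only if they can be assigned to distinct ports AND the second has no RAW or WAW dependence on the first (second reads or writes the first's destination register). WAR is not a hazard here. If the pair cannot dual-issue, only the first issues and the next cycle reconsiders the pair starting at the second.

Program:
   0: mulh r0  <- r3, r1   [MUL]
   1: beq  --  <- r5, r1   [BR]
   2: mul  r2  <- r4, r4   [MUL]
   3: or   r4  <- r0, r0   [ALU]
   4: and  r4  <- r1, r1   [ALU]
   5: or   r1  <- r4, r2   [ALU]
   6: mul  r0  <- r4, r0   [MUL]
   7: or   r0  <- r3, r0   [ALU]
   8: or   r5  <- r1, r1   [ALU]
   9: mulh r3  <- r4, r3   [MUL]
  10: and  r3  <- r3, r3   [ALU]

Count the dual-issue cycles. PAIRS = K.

[0] i0  mulh.MUL  -- no-port MUL/BR
[1] i1  beq.BR  -- no-port BR/MUL
[2] i2/i3  mul.MUL+or.ALU  -- dual
[3] i4  and.ALU  -- RAW r4
[4] i5/i6  or.ALU+mul.MUL  -- dual
[5] i7/i8  or.ALU+or.ALU  -- dual
[6] i9  mulh.MUL  -- RAW+WAW r3
[7] i10  and.ALU  -- tail

PAIRS = 3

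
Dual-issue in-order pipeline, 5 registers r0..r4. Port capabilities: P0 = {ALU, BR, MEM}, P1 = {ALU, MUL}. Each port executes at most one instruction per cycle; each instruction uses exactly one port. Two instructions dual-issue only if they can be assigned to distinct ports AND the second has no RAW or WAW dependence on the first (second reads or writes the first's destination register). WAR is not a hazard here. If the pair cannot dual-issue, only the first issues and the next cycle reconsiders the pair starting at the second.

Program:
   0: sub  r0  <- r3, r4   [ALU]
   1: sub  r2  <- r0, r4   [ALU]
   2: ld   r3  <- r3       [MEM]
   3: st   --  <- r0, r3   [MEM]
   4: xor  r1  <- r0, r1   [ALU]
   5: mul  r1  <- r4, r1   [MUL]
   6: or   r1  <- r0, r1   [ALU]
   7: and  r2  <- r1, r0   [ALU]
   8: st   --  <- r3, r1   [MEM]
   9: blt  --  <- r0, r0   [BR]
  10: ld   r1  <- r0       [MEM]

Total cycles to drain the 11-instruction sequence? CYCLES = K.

0. sub @i0  | RAW r0
1. sub ld @i1+i2  | dual
2. st xor @i3+i4  | dual
3. mul @i5  | RAW+WAW r1
4. or @i6  | RAW r1
5. and st @i7+i8  | dual
6. blt @i9  | no-port BR/MEM
7. ld @i10  | tail

CYCLES = 8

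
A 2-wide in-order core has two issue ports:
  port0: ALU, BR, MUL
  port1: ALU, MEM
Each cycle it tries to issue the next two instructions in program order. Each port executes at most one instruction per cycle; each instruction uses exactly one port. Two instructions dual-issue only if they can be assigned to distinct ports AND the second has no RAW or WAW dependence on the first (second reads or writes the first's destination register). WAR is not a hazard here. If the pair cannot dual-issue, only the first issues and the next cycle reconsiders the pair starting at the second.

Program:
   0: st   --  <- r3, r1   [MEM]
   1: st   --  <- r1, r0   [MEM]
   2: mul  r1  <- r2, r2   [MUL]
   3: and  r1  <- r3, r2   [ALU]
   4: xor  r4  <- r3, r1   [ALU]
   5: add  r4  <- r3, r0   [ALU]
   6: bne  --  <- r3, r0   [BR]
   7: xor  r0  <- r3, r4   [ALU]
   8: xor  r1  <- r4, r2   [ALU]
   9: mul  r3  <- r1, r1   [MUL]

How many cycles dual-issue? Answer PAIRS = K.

  cy0 -> i0 (st) no-port MEM/MEM
  cy1 -> i1,i2 (st+mul) dual
  cy2 -> i3 (and) RAW r1
  cy3 -> i4 (xor) WAW r4
  cy4 -> i5,i6 (add+bne) dual
  cy5 -> i7,i8 (xor+xor) dual
  cy6 -> i9 (mul) tail

PAIRS = 3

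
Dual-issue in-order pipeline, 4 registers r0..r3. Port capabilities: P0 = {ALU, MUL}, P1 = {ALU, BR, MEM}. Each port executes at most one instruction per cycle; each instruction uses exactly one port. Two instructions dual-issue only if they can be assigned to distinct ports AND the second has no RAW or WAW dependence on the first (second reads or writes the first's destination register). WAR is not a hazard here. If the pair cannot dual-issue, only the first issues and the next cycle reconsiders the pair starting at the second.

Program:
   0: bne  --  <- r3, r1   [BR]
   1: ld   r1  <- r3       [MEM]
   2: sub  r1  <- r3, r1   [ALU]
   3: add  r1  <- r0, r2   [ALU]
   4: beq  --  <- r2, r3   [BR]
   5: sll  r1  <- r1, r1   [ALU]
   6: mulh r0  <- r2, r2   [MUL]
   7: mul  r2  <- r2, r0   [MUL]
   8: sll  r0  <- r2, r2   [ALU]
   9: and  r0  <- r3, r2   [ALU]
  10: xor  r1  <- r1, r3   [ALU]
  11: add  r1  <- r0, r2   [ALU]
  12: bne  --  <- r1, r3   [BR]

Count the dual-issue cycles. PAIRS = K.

PAIRS = 3

#0 head=0: bne i0 no-port BR/MEM
#1 head=1: ld i1 RAW+WAW r1
#2 head=2: sub i2 WAW r1
#3 head=3: add+beq i3/i4 pair
#4 head=5: sll+mulh i5/i6 pair
#5 head=7: mul i7 RAW r2
#6 head=8: sll i8 WAW r0
#7 head=9: and+xor i9/i10 pair
#8 head=11: add i11 RAW r1
#9 head=12: bne i12 tail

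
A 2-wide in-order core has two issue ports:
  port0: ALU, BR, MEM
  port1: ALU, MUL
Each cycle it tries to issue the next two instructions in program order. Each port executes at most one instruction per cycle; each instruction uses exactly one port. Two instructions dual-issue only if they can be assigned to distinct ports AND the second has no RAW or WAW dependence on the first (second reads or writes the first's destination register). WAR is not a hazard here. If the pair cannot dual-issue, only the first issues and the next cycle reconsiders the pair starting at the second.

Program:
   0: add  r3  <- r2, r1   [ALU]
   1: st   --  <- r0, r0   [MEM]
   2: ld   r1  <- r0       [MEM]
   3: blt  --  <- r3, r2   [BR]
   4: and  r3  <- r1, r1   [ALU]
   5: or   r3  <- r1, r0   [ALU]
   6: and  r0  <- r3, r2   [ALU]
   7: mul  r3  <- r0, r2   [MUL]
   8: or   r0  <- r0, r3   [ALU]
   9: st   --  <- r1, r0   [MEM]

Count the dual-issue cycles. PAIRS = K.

0. add+st @i0/i1  | 2-wide
1. ld @i2  | no-port MEM/BR
2. blt+and @i3/i4  | 2-wide
3. or @i5  | RAW r3
4. and @i6  | RAW r0
5. mul @i7  | RAW r3
6. or @i8  | RAW r0
7. st @i9  | tail

PAIRS = 2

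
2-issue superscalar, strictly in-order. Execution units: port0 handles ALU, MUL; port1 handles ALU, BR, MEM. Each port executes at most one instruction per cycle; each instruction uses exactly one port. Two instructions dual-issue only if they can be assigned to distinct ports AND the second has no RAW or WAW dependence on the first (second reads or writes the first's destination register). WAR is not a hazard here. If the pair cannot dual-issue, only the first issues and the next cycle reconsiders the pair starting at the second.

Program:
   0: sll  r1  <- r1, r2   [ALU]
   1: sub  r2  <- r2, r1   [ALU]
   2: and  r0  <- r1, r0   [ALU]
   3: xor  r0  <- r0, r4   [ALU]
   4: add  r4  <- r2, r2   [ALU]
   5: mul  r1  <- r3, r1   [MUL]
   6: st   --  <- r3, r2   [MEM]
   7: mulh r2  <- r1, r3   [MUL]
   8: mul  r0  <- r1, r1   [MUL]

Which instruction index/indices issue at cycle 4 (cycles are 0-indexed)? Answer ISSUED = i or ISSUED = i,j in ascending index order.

ISSUED = 7

#0 head=0: sll i0 RAW r1
#1 head=1: sub and i1&i2 pair
#2 head=3: xor add i3&i4 pair
#3 head=5: mul st i5&i6 pair
#4 head=7: mulh i7 no-port MUL/MUL
#5 head=8: mul i8 tail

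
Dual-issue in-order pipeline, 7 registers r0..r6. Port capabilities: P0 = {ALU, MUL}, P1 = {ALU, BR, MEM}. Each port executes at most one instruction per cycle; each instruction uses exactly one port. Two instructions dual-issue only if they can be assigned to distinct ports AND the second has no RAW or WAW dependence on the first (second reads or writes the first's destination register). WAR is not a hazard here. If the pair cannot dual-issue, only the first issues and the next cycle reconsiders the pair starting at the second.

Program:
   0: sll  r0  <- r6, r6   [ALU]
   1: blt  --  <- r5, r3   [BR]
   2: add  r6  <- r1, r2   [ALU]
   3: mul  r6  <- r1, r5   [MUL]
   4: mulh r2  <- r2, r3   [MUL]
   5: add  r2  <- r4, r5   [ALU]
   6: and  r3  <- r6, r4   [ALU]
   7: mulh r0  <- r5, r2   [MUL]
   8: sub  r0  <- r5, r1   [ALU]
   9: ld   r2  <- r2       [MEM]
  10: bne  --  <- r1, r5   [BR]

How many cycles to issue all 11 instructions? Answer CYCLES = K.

CYCLES = 8

0. sll.ALU;blt.BR @i0/i1  | pair
1. add.ALU @i2  | WAW r6
2. mul.MUL @i3  | no-port MUL/MUL
3. mulh.MUL @i4  | WAW r2
4. add.ALU;and.ALU @i5/i6  | pair
5. mulh.MUL @i7  | WAW r0
6. sub.ALU;ld.MEM @i8/i9  | pair
7. bne.BR @i10  | tail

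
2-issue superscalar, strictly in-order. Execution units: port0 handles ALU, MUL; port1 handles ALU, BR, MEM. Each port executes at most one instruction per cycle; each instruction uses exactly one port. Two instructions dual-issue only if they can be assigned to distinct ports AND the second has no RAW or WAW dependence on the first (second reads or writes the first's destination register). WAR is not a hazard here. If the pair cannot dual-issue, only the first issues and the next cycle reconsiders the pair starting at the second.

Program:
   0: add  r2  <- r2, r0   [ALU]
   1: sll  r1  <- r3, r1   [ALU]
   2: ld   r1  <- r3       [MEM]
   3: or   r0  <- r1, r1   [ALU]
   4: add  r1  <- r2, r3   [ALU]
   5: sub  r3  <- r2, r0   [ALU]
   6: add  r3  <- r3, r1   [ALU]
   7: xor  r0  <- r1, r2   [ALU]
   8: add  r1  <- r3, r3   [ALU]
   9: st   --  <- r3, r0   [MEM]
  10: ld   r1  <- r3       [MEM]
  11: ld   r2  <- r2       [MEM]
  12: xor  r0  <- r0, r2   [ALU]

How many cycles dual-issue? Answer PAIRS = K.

PAIRS = 4

t=0 i0+i1:add.ALU sll.ALU ; 2-wide
t=1 i2:ld.MEM ; RAW r1
t=2 i3+i4:or.ALU add.ALU ; 2-wide
t=3 i5:sub.ALU ; RAW+WAW r3
t=4 i6+i7:add.ALU xor.ALU ; 2-wide
t=5 i8+i9:add.ALU st.MEM ; 2-wide
t=6 i10:ld.MEM ; no-port MEM/MEM
t=7 i11:ld.MEM ; RAW r2
t=8 i12:xor.ALU ; tail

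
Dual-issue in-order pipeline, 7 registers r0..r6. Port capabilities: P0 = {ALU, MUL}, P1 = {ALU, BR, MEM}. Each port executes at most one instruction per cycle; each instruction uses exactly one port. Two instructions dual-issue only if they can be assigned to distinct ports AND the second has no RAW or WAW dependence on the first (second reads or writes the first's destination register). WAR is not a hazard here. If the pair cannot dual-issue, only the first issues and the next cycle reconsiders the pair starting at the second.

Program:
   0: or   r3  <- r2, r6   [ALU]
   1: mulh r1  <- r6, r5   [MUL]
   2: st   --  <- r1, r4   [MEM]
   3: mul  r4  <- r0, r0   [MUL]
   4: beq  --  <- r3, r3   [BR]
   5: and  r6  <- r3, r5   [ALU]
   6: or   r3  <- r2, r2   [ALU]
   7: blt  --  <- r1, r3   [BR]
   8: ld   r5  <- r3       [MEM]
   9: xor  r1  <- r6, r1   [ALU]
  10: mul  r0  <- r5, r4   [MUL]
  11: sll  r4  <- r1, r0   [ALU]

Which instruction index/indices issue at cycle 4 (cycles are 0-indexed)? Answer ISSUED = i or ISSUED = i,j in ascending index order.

0. or.ALU mulh.MUL @i0/i1  | 2-wide
1. st.MEM mul.MUL @i2/i3  | 2-wide
2. beq.BR and.ALU @i4/i5  | 2-wide
3. or.ALU @i6  | RAW r3
4. blt.BR @i7  | no-port BR/MEM
5. ld.MEM xor.ALU @i8/i9  | 2-wide
6. mul.MUL @i10  | RAW r0
7. sll.ALU @i11  | tail

ISSUED = 7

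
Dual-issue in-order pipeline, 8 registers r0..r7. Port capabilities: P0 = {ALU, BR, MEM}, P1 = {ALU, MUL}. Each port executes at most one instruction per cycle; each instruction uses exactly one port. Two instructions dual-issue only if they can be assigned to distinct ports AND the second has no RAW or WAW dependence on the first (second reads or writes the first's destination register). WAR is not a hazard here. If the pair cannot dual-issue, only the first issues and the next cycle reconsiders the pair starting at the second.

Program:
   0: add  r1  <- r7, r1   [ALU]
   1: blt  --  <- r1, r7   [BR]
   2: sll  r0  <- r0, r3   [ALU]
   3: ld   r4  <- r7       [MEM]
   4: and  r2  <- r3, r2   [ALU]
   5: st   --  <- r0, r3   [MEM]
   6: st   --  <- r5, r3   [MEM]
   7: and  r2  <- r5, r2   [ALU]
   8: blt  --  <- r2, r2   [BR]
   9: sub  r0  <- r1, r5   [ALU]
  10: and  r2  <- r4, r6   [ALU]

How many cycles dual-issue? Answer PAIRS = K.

  cy0 -> i0 (add) RAW r1
  cy1 -> i1&i2 (blt;sll) dual
  cy2 -> i3&i4 (ld;and) dual
  cy3 -> i5 (st) no-port MEM/MEM
  cy4 -> i6&i7 (st;and) dual
  cy5 -> i8&i9 (blt;sub) dual
  cy6 -> i10 (and) tail

PAIRS = 4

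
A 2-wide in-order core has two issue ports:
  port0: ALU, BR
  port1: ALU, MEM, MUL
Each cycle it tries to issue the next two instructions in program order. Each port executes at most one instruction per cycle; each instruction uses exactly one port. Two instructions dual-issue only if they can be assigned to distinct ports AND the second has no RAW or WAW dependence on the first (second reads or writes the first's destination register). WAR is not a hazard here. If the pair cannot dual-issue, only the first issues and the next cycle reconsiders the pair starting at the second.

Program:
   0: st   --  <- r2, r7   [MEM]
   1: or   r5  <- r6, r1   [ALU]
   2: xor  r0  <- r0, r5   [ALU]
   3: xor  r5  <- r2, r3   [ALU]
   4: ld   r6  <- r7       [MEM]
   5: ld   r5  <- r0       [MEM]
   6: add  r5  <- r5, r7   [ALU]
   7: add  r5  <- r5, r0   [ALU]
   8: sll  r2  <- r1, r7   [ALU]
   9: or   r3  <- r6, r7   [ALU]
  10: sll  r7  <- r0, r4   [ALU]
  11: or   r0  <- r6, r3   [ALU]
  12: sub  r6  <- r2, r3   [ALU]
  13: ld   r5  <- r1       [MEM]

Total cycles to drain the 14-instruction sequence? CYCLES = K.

c0: i0&i1 st or  2-wide
c1: i2&i3 xor xor  2-wide
c2: i4 ld  no-port MEM/MEM
c3: i5 ld  RAW+WAW r5
c4: i6 add  RAW+WAW r5
c5: i7&i8 add sll  2-wide
c6: i9&i10 or sll  2-wide
c7: i11&i12 or sub  2-wide
c8: i13 ld  tail

CYCLES = 9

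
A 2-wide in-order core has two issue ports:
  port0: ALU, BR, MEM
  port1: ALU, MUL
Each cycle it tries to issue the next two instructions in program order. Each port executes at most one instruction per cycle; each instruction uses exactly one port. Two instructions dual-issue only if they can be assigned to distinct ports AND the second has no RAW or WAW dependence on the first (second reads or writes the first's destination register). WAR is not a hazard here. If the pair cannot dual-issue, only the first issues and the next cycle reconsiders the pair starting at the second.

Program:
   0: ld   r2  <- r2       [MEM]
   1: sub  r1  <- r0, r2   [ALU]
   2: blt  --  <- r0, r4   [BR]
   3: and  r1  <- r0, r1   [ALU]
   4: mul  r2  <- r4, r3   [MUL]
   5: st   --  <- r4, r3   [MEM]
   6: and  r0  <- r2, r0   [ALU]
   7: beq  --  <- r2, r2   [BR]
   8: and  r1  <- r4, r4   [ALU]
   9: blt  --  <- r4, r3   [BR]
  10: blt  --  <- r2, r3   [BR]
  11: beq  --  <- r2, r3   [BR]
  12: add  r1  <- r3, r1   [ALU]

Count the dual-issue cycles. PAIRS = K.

c0: i0 ld.MEM  RAW r2
c1: i1&i2 sub.ALU/blt.BR  dual
c2: i3&i4 and.ALU/mul.MUL  dual
c3: i5&i6 st.MEM/and.ALU  dual
c4: i7&i8 beq.BR/and.ALU  dual
c5: i9 blt.BR  no-port BR/BR
c6: i10 blt.BR  no-port BR/BR
c7: i11&i12 beq.BR/add.ALU  dual

PAIRS = 5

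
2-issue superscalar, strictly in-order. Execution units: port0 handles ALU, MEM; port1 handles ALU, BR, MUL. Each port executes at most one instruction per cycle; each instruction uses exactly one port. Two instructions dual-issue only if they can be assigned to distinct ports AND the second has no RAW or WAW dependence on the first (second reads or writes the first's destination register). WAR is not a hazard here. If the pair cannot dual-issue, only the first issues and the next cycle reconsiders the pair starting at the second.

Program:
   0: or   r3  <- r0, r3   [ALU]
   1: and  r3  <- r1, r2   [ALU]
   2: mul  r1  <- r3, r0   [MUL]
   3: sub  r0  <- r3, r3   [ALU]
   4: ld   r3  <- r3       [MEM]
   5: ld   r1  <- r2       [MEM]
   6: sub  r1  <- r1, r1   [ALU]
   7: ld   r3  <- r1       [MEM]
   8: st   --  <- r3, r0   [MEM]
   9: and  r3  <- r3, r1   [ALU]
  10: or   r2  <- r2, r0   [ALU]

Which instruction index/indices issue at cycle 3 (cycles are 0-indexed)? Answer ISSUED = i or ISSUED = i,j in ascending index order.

#0 head=0: or i0 WAW r3
#1 head=1: and i1 RAW r3
#2 head=2: mul;sub i2/i3 2-wide
#3 head=4: ld i4 no-port MEM/MEM
#4 head=5: ld i5 RAW+WAW r1
#5 head=6: sub i6 RAW r1
#6 head=7: ld i7 no-port MEM/MEM
#7 head=8: st;and i8/i9 2-wide
#8 head=10: or i10 tail

ISSUED = 4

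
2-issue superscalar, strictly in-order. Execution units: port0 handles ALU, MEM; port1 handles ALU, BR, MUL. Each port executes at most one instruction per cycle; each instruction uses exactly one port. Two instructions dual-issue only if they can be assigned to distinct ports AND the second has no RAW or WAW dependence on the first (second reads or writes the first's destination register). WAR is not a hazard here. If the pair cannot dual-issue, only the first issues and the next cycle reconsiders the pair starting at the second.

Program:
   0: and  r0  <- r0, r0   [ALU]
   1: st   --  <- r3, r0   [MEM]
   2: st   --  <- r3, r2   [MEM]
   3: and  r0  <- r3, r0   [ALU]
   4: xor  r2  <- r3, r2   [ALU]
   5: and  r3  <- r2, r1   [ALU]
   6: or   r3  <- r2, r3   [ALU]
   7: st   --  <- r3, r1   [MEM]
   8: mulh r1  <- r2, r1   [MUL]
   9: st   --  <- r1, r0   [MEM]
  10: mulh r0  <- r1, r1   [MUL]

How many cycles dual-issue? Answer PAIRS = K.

[0] i0  and.ALU  -- RAW r0
[1] i1  st.MEM  -- no-port MEM/MEM
[2] i2+i3  st.MEM;and.ALU  -- 2-wide
[3] i4  xor.ALU  -- RAW r2
[4] i5  and.ALU  -- RAW+WAW r3
[5] i6  or.ALU  -- RAW r3
[6] i7+i8  st.MEM;mulh.MUL  -- 2-wide
[7] i9+i10  st.MEM;mulh.MUL  -- 2-wide

PAIRS = 3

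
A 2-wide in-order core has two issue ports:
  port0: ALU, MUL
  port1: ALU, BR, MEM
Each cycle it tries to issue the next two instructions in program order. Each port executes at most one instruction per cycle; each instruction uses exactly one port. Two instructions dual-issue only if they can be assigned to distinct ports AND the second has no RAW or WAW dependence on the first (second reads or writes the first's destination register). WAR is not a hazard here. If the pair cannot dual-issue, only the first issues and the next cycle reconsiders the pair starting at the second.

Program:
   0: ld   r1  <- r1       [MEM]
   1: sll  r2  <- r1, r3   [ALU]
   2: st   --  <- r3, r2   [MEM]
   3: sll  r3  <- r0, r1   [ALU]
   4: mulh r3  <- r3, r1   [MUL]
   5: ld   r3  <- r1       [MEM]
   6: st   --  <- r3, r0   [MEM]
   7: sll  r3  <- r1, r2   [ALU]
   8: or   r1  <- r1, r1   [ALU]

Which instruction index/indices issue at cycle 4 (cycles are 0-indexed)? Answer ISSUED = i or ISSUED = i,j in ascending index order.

[0] i0  ld.MEM  -- RAW r1
[1] i1  sll.ALU  -- RAW r2
[2] i2&i3  st.MEM/sll.ALU  -- dual
[3] i4  mulh.MUL  -- WAW r3
[4] i5  ld.MEM  -- no-port MEM/MEM
[5] i6&i7  st.MEM/sll.ALU  -- dual
[6] i8  or.ALU  -- tail

ISSUED = 5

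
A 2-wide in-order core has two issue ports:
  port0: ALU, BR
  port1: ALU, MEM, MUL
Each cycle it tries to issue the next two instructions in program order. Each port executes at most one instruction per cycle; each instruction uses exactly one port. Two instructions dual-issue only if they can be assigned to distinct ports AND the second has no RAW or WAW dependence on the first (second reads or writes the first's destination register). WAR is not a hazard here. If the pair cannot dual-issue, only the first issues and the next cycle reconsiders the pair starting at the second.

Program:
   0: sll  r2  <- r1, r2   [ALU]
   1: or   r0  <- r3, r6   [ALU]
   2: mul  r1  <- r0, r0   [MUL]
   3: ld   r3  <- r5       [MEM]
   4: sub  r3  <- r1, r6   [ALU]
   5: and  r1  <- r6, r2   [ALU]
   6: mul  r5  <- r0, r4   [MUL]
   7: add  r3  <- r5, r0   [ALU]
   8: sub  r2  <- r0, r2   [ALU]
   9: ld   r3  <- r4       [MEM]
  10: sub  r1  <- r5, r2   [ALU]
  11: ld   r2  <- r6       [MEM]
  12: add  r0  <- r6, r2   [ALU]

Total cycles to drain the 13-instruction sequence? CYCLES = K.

[0] i0&i1  sll.ALU/or.ALU  -- 2-wide
[1] i2  mul.MUL  -- no-port MUL/MEM
[2] i3  ld.MEM  -- WAW r3
[3] i4&i5  sub.ALU/and.ALU  -- 2-wide
[4] i6  mul.MUL  -- RAW r5
[5] i7&i8  add.ALU/sub.ALU  -- 2-wide
[6] i9&i10  ld.MEM/sub.ALU  -- 2-wide
[7] i11  ld.MEM  -- RAW r2
[8] i12  add.ALU  -- tail

CYCLES = 9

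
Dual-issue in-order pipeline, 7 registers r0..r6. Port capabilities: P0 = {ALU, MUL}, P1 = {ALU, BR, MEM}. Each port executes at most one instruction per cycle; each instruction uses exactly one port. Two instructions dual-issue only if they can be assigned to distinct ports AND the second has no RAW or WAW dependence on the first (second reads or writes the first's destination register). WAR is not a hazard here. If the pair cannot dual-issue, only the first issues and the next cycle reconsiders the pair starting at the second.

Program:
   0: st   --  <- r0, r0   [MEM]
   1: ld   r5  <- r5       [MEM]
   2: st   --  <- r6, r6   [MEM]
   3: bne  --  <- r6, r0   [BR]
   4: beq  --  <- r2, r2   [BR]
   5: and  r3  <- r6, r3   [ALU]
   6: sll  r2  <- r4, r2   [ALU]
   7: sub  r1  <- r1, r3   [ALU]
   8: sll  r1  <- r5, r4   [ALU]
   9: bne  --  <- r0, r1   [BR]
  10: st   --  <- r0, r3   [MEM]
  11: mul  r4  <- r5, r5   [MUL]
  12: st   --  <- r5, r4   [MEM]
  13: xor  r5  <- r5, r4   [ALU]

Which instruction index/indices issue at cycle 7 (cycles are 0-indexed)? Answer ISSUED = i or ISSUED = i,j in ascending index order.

c0: i0 st.MEM  no-port MEM/MEM
c1: i1 ld.MEM  no-port MEM/MEM
c2: i2 st.MEM  no-port MEM/BR
c3: i3 bne.BR  no-port BR/BR
c4: i4/i5 beq.BR and.ALU  2-wide
c5: i6/i7 sll.ALU sub.ALU  2-wide
c6: i8 sll.ALU  RAW r1
c7: i9 bne.BR  no-port BR/MEM
c8: i10/i11 st.MEM mul.MUL  2-wide
c9: i12/i13 st.MEM xor.ALU  2-wide

ISSUED = 9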